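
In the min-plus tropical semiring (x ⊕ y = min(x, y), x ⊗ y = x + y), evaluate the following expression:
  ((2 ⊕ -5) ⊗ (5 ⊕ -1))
((2 ⊕ -5) ⊗ (5 ⊕ -1)) = -6

Expand innermost to outermost. Recall ⊕ takes the minimum of its arguments and ⊗ takes their sum. Working out the expression ((2 ⊕ -5) ⊗ (5 ⊕ -1)) gives -6.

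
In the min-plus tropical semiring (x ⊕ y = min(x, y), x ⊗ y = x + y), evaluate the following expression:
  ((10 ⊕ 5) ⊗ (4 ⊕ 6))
((10 ⊕ 5) ⊗ (4 ⊕ 6)) = 9

Expand innermost to outermost. Recall ⊕ takes the minimum of its arguments and ⊗ takes their sum. Working out the expression ((10 ⊕ 5) ⊗ (4 ⊕ 6)) gives 9.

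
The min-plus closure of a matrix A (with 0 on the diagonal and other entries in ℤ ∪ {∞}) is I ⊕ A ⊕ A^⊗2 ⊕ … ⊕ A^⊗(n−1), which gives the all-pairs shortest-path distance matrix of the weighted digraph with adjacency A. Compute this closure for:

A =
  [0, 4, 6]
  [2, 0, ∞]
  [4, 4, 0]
Closure =
  [0, 4, 6]
  [2, 0, 8]
  [4, 4, 0]

This is the Floyd-Warshall all-pairs shortest-path computation. For each intermediate vertex k = 0, 1, …, 2, update dist[i][j] ← min(dist[i][j], dist[i][k] + dist[k][j]). The final matrix gives, for each (i, j), the minimum total weight of any directed path from i to j (possibly empty when i = j).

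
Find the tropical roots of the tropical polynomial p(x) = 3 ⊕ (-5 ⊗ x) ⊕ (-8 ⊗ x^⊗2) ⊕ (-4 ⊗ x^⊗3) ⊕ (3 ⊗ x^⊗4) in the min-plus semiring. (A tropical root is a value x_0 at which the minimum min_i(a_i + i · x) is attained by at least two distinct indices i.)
Roots: {-7, -4, 3, 8}

Each tropical root is a break point of the lower envelope of the lines y = a_i + i · x (there are 5 lines, with slopes 0, 1, ..., 4). Only the lines that attain the minimum somewhere contribute to roots; other lines are dominated. Here the surviving (envelope) indices are i = 4, i = 3, i = 2, i = 1, i = 0.
Intersections between consecutive envelope lines give the roots: for adjacent envelope indices i < j the intersection is x = (a_i − a_j) / (j − i). Reading off the sorted break points: {-7, -4, 3, 8}.
Verification: at each break x_0, at least two indices attain the minimum of min_i(a_i + i · x_0).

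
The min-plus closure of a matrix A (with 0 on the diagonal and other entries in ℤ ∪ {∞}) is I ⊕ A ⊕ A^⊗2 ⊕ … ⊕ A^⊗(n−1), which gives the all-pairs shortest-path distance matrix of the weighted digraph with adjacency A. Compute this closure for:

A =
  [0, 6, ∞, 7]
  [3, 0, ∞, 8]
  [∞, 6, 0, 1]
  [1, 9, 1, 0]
Closure =
  [0, 6, 8, 7]
  [3, 0, 9, 8]
  [2, 6, 0, 1]
  [1, 7, 1, 0]

This is the Floyd-Warshall all-pairs shortest-path computation. For each intermediate vertex k = 0, 1, …, 3, update dist[i][j] ← min(dist[i][j], dist[i][k] + dist[k][j]). The final matrix gives, for each (i, j), the minimum total weight of any directed path from i to j (possibly empty when i = j).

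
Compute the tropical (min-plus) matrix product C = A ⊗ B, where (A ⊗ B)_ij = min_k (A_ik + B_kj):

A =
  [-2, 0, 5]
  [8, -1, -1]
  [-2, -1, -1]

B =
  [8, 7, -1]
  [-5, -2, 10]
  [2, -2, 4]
A ⊗ B =
  [-5, -2, -3]
  [-6, -3, 3]
  [-6, -3, -3]

Apply the min-plus product entry-by-entry:
  C[0][0] = min over k of (A[0][0] + B[0][0] = -2 + 8 = 6, A[0][1] + B[1][0] = 0 + -5 = -5, A[0][2] + B[2][0] = 5 + 2 = 7) = -5 (attained at k = 1)
  C[0][1] = min over k of (A[0][0] + B[0][1] = -2 + 7 = 5, A[0][1] + B[1][1] = 0 + -2 = -2, A[0][2] + B[2][1] = 5 + -2 = 3) = -2 (attained at k = 1)
  C[0][2] = min over k of (A[0][0] + B[0][2] = -2 + -1 = -3, A[0][1] + B[1][2] = 0 + 10 = 10, A[0][2] + B[2][2] = 5 + 4 = 9) = -3 (attained at k = 0)
  C[1][0] = min over k of (A[1][0] + B[0][0] = 8 + 8 = 16, A[1][1] + B[1][0] = -1 + -5 = -6, A[1][2] + B[2][0] = -1 + 2 = 1) = -6 (attained at k = 1)
  C[1][1] = min over k of (A[1][0] + B[0][1] = 8 + 7 = 15, A[1][1] + B[1][1] = -1 + -2 = -3, A[1][2] + B[2][1] = -1 + -2 = -3) = -3 (attained at k = 1)
  C[1][2] = min over k of (A[1][0] + B[0][2] = 8 + -1 = 7, A[1][1] + B[1][2] = -1 + 10 = 9, A[1][2] + B[2][2] = -1 + 4 = 3) = 3 (attained at k = 2)
  C[2][0] = min over k of (A[2][0] + B[0][0] = -2 + 8 = 6, A[2][1] + B[1][0] = -1 + -5 = -6, A[2][2] + B[2][0] = -1 + 2 = 1) = -6 (attained at k = 1)
  C[2][1] = min over k of (A[2][0] + B[0][1] = -2 + 7 = 5, A[2][1] + B[1][1] = -1 + -2 = -3, A[2][2] + B[2][1] = -1 + -2 = -3) = -3 (attained at k = 1)
  C[2][2] = min over k of (A[2][0] + B[0][2] = -2 + -1 = -3, A[2][1] + B[1][2] = -1 + 10 = 9, A[2][2] + B[2][2] = -1 + 4 = 3) = -3 (attained at k = 0)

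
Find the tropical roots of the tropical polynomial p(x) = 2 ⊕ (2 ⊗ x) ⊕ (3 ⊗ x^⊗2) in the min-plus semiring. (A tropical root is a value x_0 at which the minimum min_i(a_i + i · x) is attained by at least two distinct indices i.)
Roots: {-1, 0}

Each tropical root is a break point of the lower envelope of the lines y = a_i + i · x (there are 3 lines, with slopes 0, 1, ..., 2). Only the lines that attain the minimum somewhere contribute to roots; other lines are dominated. Here the surviving (envelope) indices are i = 2, i = 1, i = 0.
Intersections between consecutive envelope lines give the roots: for adjacent envelope indices i < j the intersection is x = (a_i − a_j) / (j − i). Reading off the sorted break points: {-1, 0}.
Verification: at each break x_0, at least two indices attain the minimum of min_i(a_i + i · x_0).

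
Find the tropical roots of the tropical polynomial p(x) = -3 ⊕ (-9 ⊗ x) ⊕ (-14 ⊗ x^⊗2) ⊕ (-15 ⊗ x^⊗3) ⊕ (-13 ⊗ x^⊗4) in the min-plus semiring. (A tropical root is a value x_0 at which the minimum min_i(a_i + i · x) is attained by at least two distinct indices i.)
Roots: {-2, 1, 5, 6}

Each tropical root is a break point of the lower envelope of the lines y = a_i + i · x (there are 5 lines, with slopes 0, 1, ..., 4). Only the lines that attain the minimum somewhere contribute to roots; other lines are dominated. Here the surviving (envelope) indices are i = 4, i = 3, i = 2, i = 1, i = 0.
Intersections between consecutive envelope lines give the roots: for adjacent envelope indices i < j the intersection is x = (a_i − a_j) / (j − i). Reading off the sorted break points: {-2, 1, 5, 6}.
Verification: at each break x_0, at least two indices attain the minimum of min_i(a_i + i · x_0).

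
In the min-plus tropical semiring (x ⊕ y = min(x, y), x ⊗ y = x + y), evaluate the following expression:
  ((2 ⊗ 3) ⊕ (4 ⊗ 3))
((2 ⊗ 3) ⊕ (4 ⊗ 3)) = 5

Expand innermost to outermost. Recall ⊕ takes the minimum of its arguments and ⊗ takes their sum. Working out the expression ((2 ⊗ 3) ⊕ (4 ⊗ 3)) gives 5.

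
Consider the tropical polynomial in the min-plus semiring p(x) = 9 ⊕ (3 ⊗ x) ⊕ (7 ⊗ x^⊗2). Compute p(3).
p(3) = 6

A tropical monomial a ⊗ x^⊗i evaluates to a + i · x. Evaluating each term at x = 3:
  Term 0 contributes 9 + 0 · 3 = 9
  Term 1 contributes 3 + 1 · 3 = 6
  Term 2 contributes 7 + 2 · 3 = 13
p(3) = ⊕ of these = min[9, 6, 13] = 6.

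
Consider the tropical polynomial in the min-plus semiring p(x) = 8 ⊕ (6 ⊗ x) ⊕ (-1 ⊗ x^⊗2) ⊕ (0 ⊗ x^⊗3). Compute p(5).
p(5) = 8

A tropical monomial a ⊗ x^⊗i evaluates to a + i · x. Evaluating each term at x = 5:
  Term 0 contributes 8 + 0 · 5 = 8
  Term 1 contributes 6 + 1 · 5 = 11
  Term 2 contributes -1 + 2 · 5 = 9
  Term 3 contributes 0 + 3 · 5 = 15
p(5) = ⊕ of these = min[8, 11, 9, 15] = 8.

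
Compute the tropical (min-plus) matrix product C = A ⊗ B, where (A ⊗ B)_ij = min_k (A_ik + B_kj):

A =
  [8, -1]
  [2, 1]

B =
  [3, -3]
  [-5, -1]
A ⊗ B =
  [-6, -2]
  [-4, -1]

Apply the min-plus product entry-by-entry:
  C[0][0] = min over k of (A[0][0] + B[0][0] = 8 + 3 = 11, A[0][1] + B[1][0] = -1 + -5 = -6) = -6 (attained at k = 1)
  C[0][1] = min over k of (A[0][0] + B[0][1] = 8 + -3 = 5, A[0][1] + B[1][1] = -1 + -1 = -2) = -2 (attained at k = 1)
  C[1][0] = min over k of (A[1][0] + B[0][0] = 2 + 3 = 5, A[1][1] + B[1][0] = 1 + -5 = -4) = -4 (attained at k = 1)
  C[1][1] = min over k of (A[1][0] + B[0][1] = 2 + -3 = -1, A[1][1] + B[1][1] = 1 + -1 = 0) = -1 (attained at k = 0)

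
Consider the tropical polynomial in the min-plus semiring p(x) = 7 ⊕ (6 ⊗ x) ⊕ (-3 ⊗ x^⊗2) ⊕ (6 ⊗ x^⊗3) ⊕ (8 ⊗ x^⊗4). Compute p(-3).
p(-3) = -9

A tropical monomial a ⊗ x^⊗i evaluates to a + i · x. Evaluating each term at x = -3:
  Term 0 contributes 7 + 0 · -3 = 7
  Term 1 contributes 6 + 1 · -3 = 3
  Term 2 contributes -3 + 2 · -3 = -9
  Term 3 contributes 6 + 3 · -3 = -3
  Term 4 contributes 8 + 4 · -3 = -4
p(-3) = ⊕ of these = min[7, 3, -9, -3, -4] = -9.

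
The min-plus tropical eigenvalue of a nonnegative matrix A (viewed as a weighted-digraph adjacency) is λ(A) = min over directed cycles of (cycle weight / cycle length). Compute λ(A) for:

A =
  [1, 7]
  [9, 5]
λ(A) = 1

Enumerate directed cycles and compute their means (weight / length). Sample:
  cycle 0 → 0: weight = 1, length = 1, mean = 1/1 ≈ 1.000
  cycle 1 → 1: weight = 5, length = 1, mean = 5/1 ≈ 5.000
  cycle 0 → 1 → 0: weight = 16, length = 2, mean = 16/2 ≈ 8.000
  cycle 1 → 0 → 1: weight = 16, length = 2, mean = 16/2 ≈ 8.000
Minimum mean = 1.000, attained e.g. along the cycle 0 → 0 with weight 1 and length 1. So λ(A) = 1/1 = 1.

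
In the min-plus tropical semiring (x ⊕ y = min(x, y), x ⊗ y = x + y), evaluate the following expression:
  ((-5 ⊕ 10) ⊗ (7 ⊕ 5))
((-5 ⊕ 10) ⊗ (7 ⊕ 5)) = 0

Expand innermost to outermost. Recall ⊕ takes the minimum of its arguments and ⊗ takes their sum. Working out the expression ((-5 ⊕ 10) ⊗ (7 ⊕ 5)) gives 0.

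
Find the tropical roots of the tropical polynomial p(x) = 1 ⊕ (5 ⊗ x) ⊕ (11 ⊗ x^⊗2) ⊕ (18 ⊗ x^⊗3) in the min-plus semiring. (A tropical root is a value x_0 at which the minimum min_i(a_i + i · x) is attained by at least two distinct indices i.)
Roots: {-7, -6, -4}

Each tropical root is a break point of the lower envelope of the lines y = a_i + i · x (there are 4 lines, with slopes 0, 1, ..., 3). Only the lines that attain the minimum somewhere contribute to roots; other lines are dominated. Here the surviving (envelope) indices are i = 3, i = 2, i = 1, i = 0.
Intersections between consecutive envelope lines give the roots: for adjacent envelope indices i < j the intersection is x = (a_i − a_j) / (j − i). Reading off the sorted break points: {-7, -6, -4}.
Verification: at each break x_0, at least two indices attain the minimum of min_i(a_i + i · x_0).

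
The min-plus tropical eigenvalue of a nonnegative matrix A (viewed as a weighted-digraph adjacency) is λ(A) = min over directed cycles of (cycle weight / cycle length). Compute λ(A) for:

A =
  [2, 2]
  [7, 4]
λ(A) = 2

Enumerate directed cycles and compute their means (weight / length). Sample:
  cycle 0 → 0: weight = 2, length = 1, mean = 2/1 ≈ 2.000
  cycle 1 → 1: weight = 4, length = 1, mean = 4/1 ≈ 4.000
  cycle 0 → 1 → 0: weight = 9, length = 2, mean = 9/2 ≈ 4.500
  cycle 1 → 0 → 1: weight = 9, length = 2, mean = 9/2 ≈ 4.500
Minimum mean = 2.000, attained e.g. along the cycle 0 → 0 with weight 2 and length 1. So λ(A) = 2/1 = 2.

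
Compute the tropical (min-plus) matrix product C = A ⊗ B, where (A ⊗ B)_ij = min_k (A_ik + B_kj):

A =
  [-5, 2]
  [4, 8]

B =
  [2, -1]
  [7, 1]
A ⊗ B =
  [-3, -6]
  [6, 3]

Apply the min-plus product entry-by-entry:
  C[0][0] = min over k of (A[0][0] + B[0][0] = -5 + 2 = -3, A[0][1] + B[1][0] = 2 + 7 = 9) = -3 (attained at k = 0)
  C[0][1] = min over k of (A[0][0] + B[0][1] = -5 + -1 = -6, A[0][1] + B[1][1] = 2 + 1 = 3) = -6 (attained at k = 0)
  C[1][0] = min over k of (A[1][0] + B[0][0] = 4 + 2 = 6, A[1][1] + B[1][0] = 8 + 7 = 15) = 6 (attained at k = 0)
  C[1][1] = min over k of (A[1][0] + B[0][1] = 4 + -1 = 3, A[1][1] + B[1][1] = 8 + 1 = 9) = 3 (attained at k = 0)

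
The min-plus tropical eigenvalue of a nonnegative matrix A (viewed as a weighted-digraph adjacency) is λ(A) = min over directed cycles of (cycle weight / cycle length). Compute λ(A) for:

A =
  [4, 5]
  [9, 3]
λ(A) = 3

Enumerate directed cycles and compute their means (weight / length). Sample:
  cycle 0 → 0: weight = 4, length = 1, mean = 4/1 ≈ 4.000
  cycle 1 → 1: weight = 3, length = 1, mean = 3/1 ≈ 3.000
  cycle 0 → 1 → 0: weight = 14, length = 2, mean = 14/2 ≈ 7.000
  cycle 1 → 0 → 1: weight = 14, length = 2, mean = 14/2 ≈ 7.000
Minimum mean = 3.000, attained e.g. along the cycle 1 → 1 with weight 3 and length 1. So λ(A) = 3/1 = 3.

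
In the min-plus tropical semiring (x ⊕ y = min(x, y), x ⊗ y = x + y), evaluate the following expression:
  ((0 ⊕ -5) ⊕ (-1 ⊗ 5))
((0 ⊕ -5) ⊕ (-1 ⊗ 5)) = -5

Expand innermost to outermost. Recall ⊕ takes the minimum of its arguments and ⊗ takes their sum. Working out the expression ((0 ⊕ -5) ⊕ (-1 ⊗ 5)) gives -5.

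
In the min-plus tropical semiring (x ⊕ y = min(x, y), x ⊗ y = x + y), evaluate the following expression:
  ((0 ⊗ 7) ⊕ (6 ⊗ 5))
((0 ⊗ 7) ⊕ (6 ⊗ 5)) = 7

Expand innermost to outermost. Recall ⊕ takes the minimum of its arguments and ⊗ takes their sum. Working out the expression ((0 ⊗ 7) ⊕ (6 ⊗ 5)) gives 7.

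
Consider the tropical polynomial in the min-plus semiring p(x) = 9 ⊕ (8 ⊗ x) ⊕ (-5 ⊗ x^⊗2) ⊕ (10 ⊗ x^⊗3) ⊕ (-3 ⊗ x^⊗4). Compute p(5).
p(5) = 5

A tropical monomial a ⊗ x^⊗i evaluates to a + i · x. Evaluating each term at x = 5:
  Term 0 contributes 9 + 0 · 5 = 9
  Term 1 contributes 8 + 1 · 5 = 13
  Term 2 contributes -5 + 2 · 5 = 5
  Term 3 contributes 10 + 3 · 5 = 25
  Term 4 contributes -3 + 4 · 5 = 17
p(5) = ⊕ of these = min[9, 13, 5, 25, 17] = 5.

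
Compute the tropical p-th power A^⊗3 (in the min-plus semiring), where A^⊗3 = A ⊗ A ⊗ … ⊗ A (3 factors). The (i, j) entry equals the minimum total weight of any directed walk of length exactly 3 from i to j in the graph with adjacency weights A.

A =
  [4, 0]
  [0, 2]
A^⊗3 =
  [2, 0]
  [0, 2]

Each entry (A^⊗3)_ij equals the minimum over all length-3 walks i = v_0 → v_1 → … → v_3 = j of Σ_t A[v_t][v_{t+1}]. For example, for (i, j) = (0, 1) we minimise over 4 possible intermediate vertex sequences; the minimum is 0, attained along the walk 0 → 1 → 0 → 1.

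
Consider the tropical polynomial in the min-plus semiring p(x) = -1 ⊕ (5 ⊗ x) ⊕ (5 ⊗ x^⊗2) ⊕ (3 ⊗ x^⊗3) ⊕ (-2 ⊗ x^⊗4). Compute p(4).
p(4) = -1

A tropical monomial a ⊗ x^⊗i evaluates to a + i · x. Evaluating each term at x = 4:
  Term 0 contributes -1 + 0 · 4 = -1
  Term 1 contributes 5 + 1 · 4 = 9
  Term 2 contributes 5 + 2 · 4 = 13
  Term 3 contributes 3 + 3 · 4 = 15
  Term 4 contributes -2 + 4 · 4 = 14
p(4) = ⊕ of these = min[-1, 9, 13, 15, 14] = -1.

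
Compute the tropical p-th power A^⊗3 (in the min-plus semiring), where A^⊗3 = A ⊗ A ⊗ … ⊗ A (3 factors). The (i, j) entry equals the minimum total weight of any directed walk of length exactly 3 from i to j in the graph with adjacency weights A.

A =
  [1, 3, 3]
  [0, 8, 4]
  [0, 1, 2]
A^⊗3 =
  [3, 5, 5]
  [2, 4, 4]
  [2, 4, 4]

Each entry (A^⊗3)_ij equals the minimum over all length-3 walks i = v_0 → v_1 → … → v_3 = j of Σ_t A[v_t][v_{t+1}]. For example, for (i, j) = (0, 2) we minimise over 9 possible intermediate vertex sequences; the minimum is 5, attained along the walk 0 → 0 → 0 → 2.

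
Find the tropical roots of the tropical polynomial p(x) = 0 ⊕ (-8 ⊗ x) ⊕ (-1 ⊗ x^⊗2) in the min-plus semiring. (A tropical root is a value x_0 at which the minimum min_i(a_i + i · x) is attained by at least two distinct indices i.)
Roots: {-7, 8}

Each tropical root is a break point of the lower envelope of the lines y = a_i + i · x (there are 3 lines, with slopes 0, 1, ..., 2). Only the lines that attain the minimum somewhere contribute to roots; other lines are dominated. Here the surviving (envelope) indices are i = 2, i = 1, i = 0.
Intersections between consecutive envelope lines give the roots: for adjacent envelope indices i < j the intersection is x = (a_i − a_j) / (j − i). Reading off the sorted break points: {-7, 8}.
Verification: at each break x_0, at least two indices attain the minimum of min_i(a_i + i · x_0).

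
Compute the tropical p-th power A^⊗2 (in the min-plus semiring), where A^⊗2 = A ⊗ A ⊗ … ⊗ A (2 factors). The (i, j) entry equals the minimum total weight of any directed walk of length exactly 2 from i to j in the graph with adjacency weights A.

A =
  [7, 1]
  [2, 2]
A^⊗2 =
  [3, 3]
  [4, 3]

Each entry (A^⊗2)_ij equals the minimum over all length-2 walks i = v_0 → v_1 → … → v_2 = j of Σ_t A[v_t][v_{t+1}]. For example, for (i, j) = (0, 1) we minimise over 2 possible intermediate vertex sequences; the minimum is 3, attained along the walk 0 → 1 → 1.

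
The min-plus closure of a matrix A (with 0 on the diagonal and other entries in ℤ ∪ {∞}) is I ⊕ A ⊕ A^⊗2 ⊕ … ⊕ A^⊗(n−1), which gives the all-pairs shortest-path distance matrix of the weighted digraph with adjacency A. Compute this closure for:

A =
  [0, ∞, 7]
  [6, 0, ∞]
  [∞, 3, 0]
Closure =
  [0, 10, 7]
  [6, 0, 13]
  [9, 3, 0]

This is the Floyd-Warshall all-pairs shortest-path computation. For each intermediate vertex k = 0, 1, …, 2, update dist[i][j] ← min(dist[i][j], dist[i][k] + dist[k][j]). The final matrix gives, for each (i, j), the minimum total weight of any directed path from i to j (possibly empty when i = j).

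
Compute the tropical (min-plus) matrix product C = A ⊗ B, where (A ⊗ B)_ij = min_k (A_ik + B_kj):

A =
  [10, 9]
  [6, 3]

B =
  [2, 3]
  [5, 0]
A ⊗ B =
  [12, 9]
  [8, 3]

Apply the min-plus product entry-by-entry:
  C[0][0] = min over k of (A[0][0] + B[0][0] = 10 + 2 = 12, A[0][1] + B[1][0] = 9 + 5 = 14) = 12 (attained at k = 0)
  C[0][1] = min over k of (A[0][0] + B[0][1] = 10 + 3 = 13, A[0][1] + B[1][1] = 9 + 0 = 9) = 9 (attained at k = 1)
  C[1][0] = min over k of (A[1][0] + B[0][0] = 6 + 2 = 8, A[1][1] + B[1][0] = 3 + 5 = 8) = 8 (attained at k = 0)
  C[1][1] = min over k of (A[1][0] + B[0][1] = 6 + 3 = 9, A[1][1] + B[1][1] = 3 + 0 = 3) = 3 (attained at k = 1)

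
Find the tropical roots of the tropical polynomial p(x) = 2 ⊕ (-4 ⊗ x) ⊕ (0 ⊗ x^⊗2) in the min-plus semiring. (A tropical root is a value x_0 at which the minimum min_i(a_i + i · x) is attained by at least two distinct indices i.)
Roots: {-4, 6}

Each tropical root is a break point of the lower envelope of the lines y = a_i + i · x (there are 3 lines, with slopes 0, 1, ..., 2). Only the lines that attain the minimum somewhere contribute to roots; other lines are dominated. Here the surviving (envelope) indices are i = 2, i = 1, i = 0.
Intersections between consecutive envelope lines give the roots: for adjacent envelope indices i < j the intersection is x = (a_i − a_j) / (j − i). Reading off the sorted break points: {-4, 6}.
Verification: at each break x_0, at least two indices attain the minimum of min_i(a_i + i · x_0).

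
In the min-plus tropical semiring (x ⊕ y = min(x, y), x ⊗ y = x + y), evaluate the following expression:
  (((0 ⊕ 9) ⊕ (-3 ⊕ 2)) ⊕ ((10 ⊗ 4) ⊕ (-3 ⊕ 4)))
(((0 ⊕ 9) ⊕ (-3 ⊕ 2)) ⊕ ((10 ⊗ 4) ⊕ (-3 ⊕ 4))) = -3

Expand innermost to outermost. Recall ⊕ takes the minimum of its arguments and ⊗ takes their sum. Working out the expression (((0 ⊕ 9) ⊕ (-3 ⊕ 2)) ⊕ ((10 ⊗ 4) ⊕ (-3 ⊕ 4))) gives -3.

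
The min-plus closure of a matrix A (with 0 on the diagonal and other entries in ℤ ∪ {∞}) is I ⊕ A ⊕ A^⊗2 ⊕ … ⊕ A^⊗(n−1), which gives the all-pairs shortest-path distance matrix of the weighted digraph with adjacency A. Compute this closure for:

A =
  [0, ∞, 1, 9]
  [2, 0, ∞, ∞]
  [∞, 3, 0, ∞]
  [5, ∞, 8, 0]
Closure =
  [0, 4, 1, 9]
  [2, 0, 3, 11]
  [5, 3, 0, 14]
  [5, 9, 6, 0]

This is the Floyd-Warshall all-pairs shortest-path computation. For each intermediate vertex k = 0, 1, …, 3, update dist[i][j] ← min(dist[i][j], dist[i][k] + dist[k][j]). The final matrix gives, for each (i, j), the minimum total weight of any directed path from i to j (possibly empty when i = j).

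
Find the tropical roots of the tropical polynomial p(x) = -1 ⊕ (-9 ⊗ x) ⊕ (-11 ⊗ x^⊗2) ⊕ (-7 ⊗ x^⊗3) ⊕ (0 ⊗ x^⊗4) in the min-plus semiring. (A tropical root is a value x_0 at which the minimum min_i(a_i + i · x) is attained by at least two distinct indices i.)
Roots: {-7, -4, 2, 8}

Each tropical root is a break point of the lower envelope of the lines y = a_i + i · x (there are 5 lines, with slopes 0, 1, ..., 4). Only the lines that attain the minimum somewhere contribute to roots; other lines are dominated. Here the surviving (envelope) indices are i = 4, i = 3, i = 2, i = 1, i = 0.
Intersections between consecutive envelope lines give the roots: for adjacent envelope indices i < j the intersection is x = (a_i − a_j) / (j − i). Reading off the sorted break points: {-7, -4, 2, 8}.
Verification: at each break x_0, at least two indices attain the minimum of min_i(a_i + i · x_0).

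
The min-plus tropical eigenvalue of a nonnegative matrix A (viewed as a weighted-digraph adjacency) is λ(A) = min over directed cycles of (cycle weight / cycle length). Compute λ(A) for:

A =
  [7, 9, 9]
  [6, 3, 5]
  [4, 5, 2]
λ(A) = 2

Enumerate directed cycles and compute their means (weight / length). Sample:
  cycle 0 → 0: weight = 7, length = 1, mean = 7/1 ≈ 7.000
  cycle 1 → 1: weight = 3, length = 1, mean = 3/1 ≈ 3.000
  cycle 2 → 2: weight = 2, length = 1, mean = 2/1 ≈ 2.000
  cycle 0 → 1 → 0: weight = 15, length = 2, mean = 15/2 ≈ 7.500
  cycle 0 → 2 → 0: weight = 13, length = 2, mean = 13/2 ≈ 6.500
  cycle 1 → 0 → 1: weight = 15, length = 2, mean = 15/2 ≈ 7.500
Minimum mean = 2.000, attained e.g. along the cycle 2 → 2 with weight 2 and length 1. So λ(A) = 2/1 = 2.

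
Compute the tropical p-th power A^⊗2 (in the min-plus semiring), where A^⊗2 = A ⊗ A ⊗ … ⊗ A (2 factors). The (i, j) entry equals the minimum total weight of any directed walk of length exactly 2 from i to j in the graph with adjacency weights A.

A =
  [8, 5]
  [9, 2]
A^⊗2 =
  [14, 7]
  [11, 4]

Each entry (A^⊗2)_ij equals the minimum over all length-2 walks i = v_0 → v_1 → … → v_2 = j of Σ_t A[v_t][v_{t+1}]. For example, for (i, j) = (0, 1) we minimise over 2 possible intermediate vertex sequences; the minimum is 7, attained along the walk 0 → 1 → 1.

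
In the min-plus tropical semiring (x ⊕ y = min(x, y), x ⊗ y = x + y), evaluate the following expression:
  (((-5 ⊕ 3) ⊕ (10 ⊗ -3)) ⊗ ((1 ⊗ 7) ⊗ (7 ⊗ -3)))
(((-5 ⊕ 3) ⊕ (10 ⊗ -3)) ⊗ ((1 ⊗ 7) ⊗ (7 ⊗ -3))) = 7

Expand innermost to outermost. Recall ⊕ takes the minimum of its arguments and ⊗ takes their sum. Working out the expression (((-5 ⊕ 3) ⊕ (10 ⊗ -3)) ⊗ ((1 ⊗ 7) ⊗ (7 ⊗ -3))) gives 7.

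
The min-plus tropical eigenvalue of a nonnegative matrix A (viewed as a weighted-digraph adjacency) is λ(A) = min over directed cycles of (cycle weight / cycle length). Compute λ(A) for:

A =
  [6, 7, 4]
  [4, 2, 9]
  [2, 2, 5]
λ(A) = 2

Enumerate directed cycles and compute their means (weight / length). Sample:
  cycle 0 → 0: weight = 6, length = 1, mean = 6/1 ≈ 6.000
  cycle 1 → 1: weight = 2, length = 1, mean = 2/1 ≈ 2.000
  cycle 2 → 2: weight = 5, length = 1, mean = 5/1 ≈ 5.000
  cycle 0 → 1 → 0: weight = 11, length = 2, mean = 11/2 ≈ 5.500
  cycle 0 → 2 → 0: weight = 6, length = 2, mean = 6/2 ≈ 3.000
  cycle 1 → 0 → 1: weight = 11, length = 2, mean = 11/2 ≈ 5.500
Minimum mean = 2.000, attained e.g. along the cycle 1 → 1 with weight 2 and length 1. So λ(A) = 2/1 = 2.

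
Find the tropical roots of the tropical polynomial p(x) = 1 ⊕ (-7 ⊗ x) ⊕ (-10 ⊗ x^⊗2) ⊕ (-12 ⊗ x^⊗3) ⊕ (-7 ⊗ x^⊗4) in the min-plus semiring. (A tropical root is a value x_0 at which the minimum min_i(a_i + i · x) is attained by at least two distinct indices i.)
Roots: {-5, 2, 3, 8}

Each tropical root is a break point of the lower envelope of the lines y = a_i + i · x (there are 5 lines, with slopes 0, 1, ..., 4). Only the lines that attain the minimum somewhere contribute to roots; other lines are dominated. Here the surviving (envelope) indices are i = 4, i = 3, i = 2, i = 1, i = 0.
Intersections between consecutive envelope lines give the roots: for adjacent envelope indices i < j the intersection is x = (a_i − a_j) / (j − i). Reading off the sorted break points: {-5, 2, 3, 8}.
Verification: at each break x_0, at least two indices attain the minimum of min_i(a_i + i · x_0).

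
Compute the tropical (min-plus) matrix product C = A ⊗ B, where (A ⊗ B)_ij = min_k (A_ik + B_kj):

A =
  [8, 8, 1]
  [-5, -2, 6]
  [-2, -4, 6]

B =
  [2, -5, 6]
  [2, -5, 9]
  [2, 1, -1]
A ⊗ B =
  [3, 2, 0]
  [-3, -10, 1]
  [-2, -9, 4]

Apply the min-plus product entry-by-entry:
  C[0][0] = min over k of (A[0][0] + B[0][0] = 8 + 2 = 10, A[0][1] + B[1][0] = 8 + 2 = 10, A[0][2] + B[2][0] = 1 + 2 = 3) = 3 (attained at k = 2)
  C[0][1] = min over k of (A[0][0] + B[0][1] = 8 + -5 = 3, A[0][1] + B[1][1] = 8 + -5 = 3, A[0][2] + B[2][1] = 1 + 1 = 2) = 2 (attained at k = 2)
  C[0][2] = min over k of (A[0][0] + B[0][2] = 8 + 6 = 14, A[0][1] + B[1][2] = 8 + 9 = 17, A[0][2] + B[2][2] = 1 + -1 = 0) = 0 (attained at k = 2)
  C[1][0] = min over k of (A[1][0] + B[0][0] = -5 + 2 = -3, A[1][1] + B[1][0] = -2 + 2 = 0, A[1][2] + B[2][0] = 6 + 2 = 8) = -3 (attained at k = 0)
  C[1][1] = min over k of (A[1][0] + B[0][1] = -5 + -5 = -10, A[1][1] + B[1][1] = -2 + -5 = -7, A[1][2] + B[2][1] = 6 + 1 = 7) = -10 (attained at k = 0)
  C[1][2] = min over k of (A[1][0] + B[0][2] = -5 + 6 = 1, A[1][1] + B[1][2] = -2 + 9 = 7, A[1][2] + B[2][2] = 6 + -1 = 5) = 1 (attained at k = 0)
  C[2][0] = min over k of (A[2][0] + B[0][0] = -2 + 2 = 0, A[2][1] + B[1][0] = -4 + 2 = -2, A[2][2] + B[2][0] = 6 + 2 = 8) = -2 (attained at k = 1)
  C[2][1] = min over k of (A[2][0] + B[0][1] = -2 + -5 = -7, A[2][1] + B[1][1] = -4 + -5 = -9, A[2][2] + B[2][1] = 6 + 1 = 7) = -9 (attained at k = 1)
  C[2][2] = min over k of (A[2][0] + B[0][2] = -2 + 6 = 4, A[2][1] + B[1][2] = -4 + 9 = 5, A[2][2] + B[2][2] = 6 + -1 = 5) = 4 (attained at k = 0)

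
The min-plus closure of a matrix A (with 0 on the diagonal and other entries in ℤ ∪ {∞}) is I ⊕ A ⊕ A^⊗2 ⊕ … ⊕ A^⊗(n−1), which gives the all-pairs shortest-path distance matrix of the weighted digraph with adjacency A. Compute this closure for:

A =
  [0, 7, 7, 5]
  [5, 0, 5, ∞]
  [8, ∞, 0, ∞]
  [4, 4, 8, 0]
Closure =
  [0, 7, 7, 5]
  [5, 0, 5, 10]
  [8, 15, 0, 13]
  [4, 4, 8, 0]

This is the Floyd-Warshall all-pairs shortest-path computation. For each intermediate vertex k = 0, 1, …, 3, update dist[i][j] ← min(dist[i][j], dist[i][k] + dist[k][j]). The final matrix gives, for each (i, j), the minimum total weight of any directed path from i to j (possibly empty when i = j).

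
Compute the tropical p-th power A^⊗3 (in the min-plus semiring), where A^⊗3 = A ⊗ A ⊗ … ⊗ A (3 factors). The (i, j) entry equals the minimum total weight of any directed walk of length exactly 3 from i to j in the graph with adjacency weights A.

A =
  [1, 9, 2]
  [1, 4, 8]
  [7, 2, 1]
A^⊗3 =
  [3, 5, 4]
  [3, 5, 4]
  [4, 4, 3]

Each entry (A^⊗3)_ij equals the minimum over all length-3 walks i = v_0 → v_1 → … → v_3 = j of Σ_t A[v_t][v_{t+1}]. For example, for (i, j) = (0, 2) we minimise over 9 possible intermediate vertex sequences; the minimum is 4, attained along the walk 0 → 0 → 0 → 2.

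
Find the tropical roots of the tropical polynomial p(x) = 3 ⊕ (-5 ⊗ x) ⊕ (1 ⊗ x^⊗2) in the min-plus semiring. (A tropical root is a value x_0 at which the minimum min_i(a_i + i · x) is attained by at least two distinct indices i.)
Roots: {-6, 8}

Each tropical root is a break point of the lower envelope of the lines y = a_i + i · x (there are 3 lines, with slopes 0, 1, ..., 2). Only the lines that attain the minimum somewhere contribute to roots; other lines are dominated. Here the surviving (envelope) indices are i = 2, i = 1, i = 0.
Intersections between consecutive envelope lines give the roots: for adjacent envelope indices i < j the intersection is x = (a_i − a_j) / (j − i). Reading off the sorted break points: {-6, 8}.
Verification: at each break x_0, at least two indices attain the minimum of min_i(a_i + i · x_0).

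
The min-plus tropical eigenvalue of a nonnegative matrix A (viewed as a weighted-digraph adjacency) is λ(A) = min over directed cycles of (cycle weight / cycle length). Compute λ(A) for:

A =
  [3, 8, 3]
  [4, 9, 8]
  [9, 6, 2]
λ(A) = 2

Enumerate directed cycles and compute their means (weight / length). Sample:
  cycle 0 → 0: weight = 3, length = 1, mean = 3/1 ≈ 3.000
  cycle 1 → 1: weight = 9, length = 1, mean = 9/1 ≈ 9.000
  cycle 2 → 2: weight = 2, length = 1, mean = 2/1 ≈ 2.000
  cycle 0 → 1 → 0: weight = 12, length = 2, mean = 12/2 ≈ 6.000
  cycle 0 → 2 → 0: weight = 12, length = 2, mean = 12/2 ≈ 6.000
  cycle 1 → 0 → 1: weight = 12, length = 2, mean = 12/2 ≈ 6.000
Minimum mean = 2.000, attained e.g. along the cycle 2 → 2 with weight 2 and length 1. So λ(A) = 2/1 = 2.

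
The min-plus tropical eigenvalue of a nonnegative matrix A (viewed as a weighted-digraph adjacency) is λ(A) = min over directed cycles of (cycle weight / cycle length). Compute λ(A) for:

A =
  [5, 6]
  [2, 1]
λ(A) = 1

Enumerate directed cycles and compute their means (weight / length). Sample:
  cycle 0 → 0: weight = 5, length = 1, mean = 5/1 ≈ 5.000
  cycle 1 → 1: weight = 1, length = 1, mean = 1/1 ≈ 1.000
  cycle 0 → 1 → 0: weight = 8, length = 2, mean = 8/2 ≈ 4.000
  cycle 1 → 0 → 1: weight = 8, length = 2, mean = 8/2 ≈ 4.000
Minimum mean = 1.000, attained e.g. along the cycle 1 → 1 with weight 1 and length 1. So λ(A) = 1/1 = 1.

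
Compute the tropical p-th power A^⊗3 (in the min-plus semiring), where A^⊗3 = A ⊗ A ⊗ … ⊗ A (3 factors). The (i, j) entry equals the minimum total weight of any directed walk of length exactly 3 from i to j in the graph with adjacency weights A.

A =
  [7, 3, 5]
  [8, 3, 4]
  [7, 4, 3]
A^⊗3 =
  [14, 9, 10]
  [14, 9, 10]
  [13, 10, 9]

Each entry (A^⊗3)_ij equals the minimum over all length-3 walks i = v_0 → v_1 → … → v_3 = j of Σ_t A[v_t][v_{t+1}]. For example, for (i, j) = (0, 2) we minimise over 9 possible intermediate vertex sequences; the minimum is 10, attained along the walk 0 → 1 → 1 → 2.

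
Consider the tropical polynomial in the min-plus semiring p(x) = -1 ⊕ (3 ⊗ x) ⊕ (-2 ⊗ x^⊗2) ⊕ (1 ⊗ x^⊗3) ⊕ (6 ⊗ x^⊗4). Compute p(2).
p(2) = -1

A tropical monomial a ⊗ x^⊗i evaluates to a + i · x. Evaluating each term at x = 2:
  Term 0 contributes -1 + 0 · 2 = -1
  Term 1 contributes 3 + 1 · 2 = 5
  Term 2 contributes -2 + 2 · 2 = 2
  Term 3 contributes 1 + 3 · 2 = 7
  Term 4 contributes 6 + 4 · 2 = 14
p(2) = ⊕ of these = min[-1, 5, 2, 7, 14] = -1.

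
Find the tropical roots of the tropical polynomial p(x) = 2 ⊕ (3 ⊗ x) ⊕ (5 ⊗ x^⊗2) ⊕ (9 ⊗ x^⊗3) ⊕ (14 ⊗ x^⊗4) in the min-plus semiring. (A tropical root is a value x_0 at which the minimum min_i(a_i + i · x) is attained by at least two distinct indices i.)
Roots: {-5, -4, -2, -1}

Each tropical root is a break point of the lower envelope of the lines y = a_i + i · x (there are 5 lines, with slopes 0, 1, ..., 4). Only the lines that attain the minimum somewhere contribute to roots; other lines are dominated. Here the surviving (envelope) indices are i = 4, i = 3, i = 2, i = 1, i = 0.
Intersections between consecutive envelope lines give the roots: for adjacent envelope indices i < j the intersection is x = (a_i − a_j) / (j − i). Reading off the sorted break points: {-5, -4, -2, -1}.
Verification: at each break x_0, at least two indices attain the minimum of min_i(a_i + i · x_0).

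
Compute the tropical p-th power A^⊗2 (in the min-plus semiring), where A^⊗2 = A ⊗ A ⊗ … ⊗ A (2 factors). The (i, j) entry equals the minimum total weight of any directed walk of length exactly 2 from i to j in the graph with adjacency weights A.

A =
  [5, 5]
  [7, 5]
A^⊗2 =
  [10, 10]
  [12, 10]

Each entry (A^⊗2)_ij equals the minimum over all length-2 walks i = v_0 → v_1 → … → v_2 = j of Σ_t A[v_t][v_{t+1}]. For example, for (i, j) = (0, 1) we minimise over 2 possible intermediate vertex sequences; the minimum is 10, attained along the walk 0 → 0 → 1.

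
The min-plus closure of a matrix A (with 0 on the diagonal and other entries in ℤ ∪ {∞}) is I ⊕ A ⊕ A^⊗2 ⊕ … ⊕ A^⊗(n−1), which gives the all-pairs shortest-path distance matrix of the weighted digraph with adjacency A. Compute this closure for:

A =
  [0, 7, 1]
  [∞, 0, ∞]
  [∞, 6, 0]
Closure =
  [0, 7, 1]
  [∞, 0, ∞]
  [∞, 6, 0]

This is the Floyd-Warshall all-pairs shortest-path computation. For each intermediate vertex k = 0, 1, …, 2, update dist[i][j] ← min(dist[i][j], dist[i][k] + dist[k][j]). The final matrix gives, for each (i, j), the minimum total weight of any directed path from i to j (possibly empty when i = j).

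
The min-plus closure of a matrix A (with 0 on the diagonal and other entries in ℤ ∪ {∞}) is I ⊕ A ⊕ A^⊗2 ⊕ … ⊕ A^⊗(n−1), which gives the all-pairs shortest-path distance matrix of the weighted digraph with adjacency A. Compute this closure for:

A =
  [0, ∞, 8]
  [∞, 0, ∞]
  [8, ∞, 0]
Closure =
  [0, ∞, 8]
  [∞, 0, ∞]
  [8, ∞, 0]

This is the Floyd-Warshall all-pairs shortest-path computation. For each intermediate vertex k = 0, 1, …, 2, update dist[i][j] ← min(dist[i][j], dist[i][k] + dist[k][j]). The final matrix gives, for each (i, j), the minimum total weight of any directed path from i to j (possibly empty when i = j).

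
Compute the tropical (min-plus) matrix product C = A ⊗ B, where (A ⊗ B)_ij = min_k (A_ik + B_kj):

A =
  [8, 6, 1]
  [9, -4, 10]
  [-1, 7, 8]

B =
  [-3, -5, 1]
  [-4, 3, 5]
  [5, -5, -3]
A ⊗ B =
  [2, -4, -2]
  [-8, -1, 1]
  [-4, -6, 0]

Apply the min-plus product entry-by-entry:
  C[0][0] = min over k of (A[0][0] + B[0][0] = 8 + -3 = 5, A[0][1] + B[1][0] = 6 + -4 = 2, A[0][2] + B[2][0] = 1 + 5 = 6) = 2 (attained at k = 1)
  C[0][1] = min over k of (A[0][0] + B[0][1] = 8 + -5 = 3, A[0][1] + B[1][1] = 6 + 3 = 9, A[0][2] + B[2][1] = 1 + -5 = -4) = -4 (attained at k = 2)
  C[0][2] = min over k of (A[0][0] + B[0][2] = 8 + 1 = 9, A[0][1] + B[1][2] = 6 + 5 = 11, A[0][2] + B[2][2] = 1 + -3 = -2) = -2 (attained at k = 2)
  C[1][0] = min over k of (A[1][0] + B[0][0] = 9 + -3 = 6, A[1][1] + B[1][0] = -4 + -4 = -8, A[1][2] + B[2][0] = 10 + 5 = 15) = -8 (attained at k = 1)
  C[1][1] = min over k of (A[1][0] + B[0][1] = 9 + -5 = 4, A[1][1] + B[1][1] = -4 + 3 = -1, A[1][2] + B[2][1] = 10 + -5 = 5) = -1 (attained at k = 1)
  C[1][2] = min over k of (A[1][0] + B[0][2] = 9 + 1 = 10, A[1][1] + B[1][2] = -4 + 5 = 1, A[1][2] + B[2][2] = 10 + -3 = 7) = 1 (attained at k = 1)
  C[2][0] = min over k of (A[2][0] + B[0][0] = -1 + -3 = -4, A[2][1] + B[1][0] = 7 + -4 = 3, A[2][2] + B[2][0] = 8 + 5 = 13) = -4 (attained at k = 0)
  C[2][1] = min over k of (A[2][0] + B[0][1] = -1 + -5 = -6, A[2][1] + B[1][1] = 7 + 3 = 10, A[2][2] + B[2][1] = 8 + -5 = 3) = -6 (attained at k = 0)
  C[2][2] = min over k of (A[2][0] + B[0][2] = -1 + 1 = 0, A[2][1] + B[1][2] = 7 + 5 = 12, A[2][2] + B[2][2] = 8 + -3 = 5) = 0 (attained at k = 0)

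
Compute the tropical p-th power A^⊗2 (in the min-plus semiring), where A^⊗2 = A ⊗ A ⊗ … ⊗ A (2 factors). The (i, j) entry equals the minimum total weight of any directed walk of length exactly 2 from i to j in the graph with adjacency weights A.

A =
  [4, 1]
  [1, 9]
A^⊗2 =
  [2, 5]
  [5, 2]

Each entry (A^⊗2)_ij equals the minimum over all length-2 walks i = v_0 → v_1 → … → v_2 = j of Σ_t A[v_t][v_{t+1}]. For example, for (i, j) = (0, 1) we minimise over 2 possible intermediate vertex sequences; the minimum is 5, attained along the walk 0 → 0 → 1.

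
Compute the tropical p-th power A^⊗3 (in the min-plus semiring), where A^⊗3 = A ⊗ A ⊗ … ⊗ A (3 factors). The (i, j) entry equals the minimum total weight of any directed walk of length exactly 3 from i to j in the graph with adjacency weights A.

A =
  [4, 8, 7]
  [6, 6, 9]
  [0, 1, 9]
A^⊗3 =
  [11, 12, 14]
  [13, 14, 16]
  [7, 8, 11]

Each entry (A^⊗3)_ij equals the minimum over all length-3 walks i = v_0 → v_1 → … → v_3 = j of Σ_t A[v_t][v_{t+1}]. For example, for (i, j) = (0, 2) we minimise over 9 possible intermediate vertex sequences; the minimum is 14, attained along the walk 0 → 2 → 0 → 2.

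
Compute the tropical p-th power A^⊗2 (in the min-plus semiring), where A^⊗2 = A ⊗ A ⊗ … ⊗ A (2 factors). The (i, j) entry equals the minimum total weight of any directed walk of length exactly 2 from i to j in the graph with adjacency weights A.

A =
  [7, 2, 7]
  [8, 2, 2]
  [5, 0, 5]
A^⊗2 =
  [10, 4, 4]
  [7, 2, 4]
  [8, 2, 2]

Each entry (A^⊗2)_ij equals the minimum over all length-2 walks i = v_0 → v_1 → … → v_2 = j of Σ_t A[v_t][v_{t+1}]. For example, for (i, j) = (0, 2) we minimise over 3 possible intermediate vertex sequences; the minimum is 4, attained along the walk 0 → 1 → 2.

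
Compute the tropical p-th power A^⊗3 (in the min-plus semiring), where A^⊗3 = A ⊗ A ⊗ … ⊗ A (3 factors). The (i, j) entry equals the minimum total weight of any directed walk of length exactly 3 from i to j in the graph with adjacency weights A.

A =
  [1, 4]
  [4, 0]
A^⊗3 =
  [3, 4]
  [4, 0]

Each entry (A^⊗3)_ij equals the minimum over all length-3 walks i = v_0 → v_1 → … → v_3 = j of Σ_t A[v_t][v_{t+1}]. For example, for (i, j) = (0, 1) we minimise over 4 possible intermediate vertex sequences; the minimum is 4, attained along the walk 0 → 1 → 1 → 1.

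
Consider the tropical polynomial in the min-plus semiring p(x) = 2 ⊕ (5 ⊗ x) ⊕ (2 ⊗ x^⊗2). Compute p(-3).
p(-3) = -4

A tropical monomial a ⊗ x^⊗i evaluates to a + i · x. Evaluating each term at x = -3:
  Term 0 contributes 2 + 0 · -3 = 2
  Term 1 contributes 5 + 1 · -3 = 2
  Term 2 contributes 2 + 2 · -3 = -4
p(-3) = ⊕ of these = min[2, 2, -4] = -4.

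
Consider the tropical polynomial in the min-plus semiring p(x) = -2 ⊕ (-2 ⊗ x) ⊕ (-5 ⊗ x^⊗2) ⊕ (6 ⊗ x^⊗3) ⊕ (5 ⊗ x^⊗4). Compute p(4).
p(4) = -2

A tropical monomial a ⊗ x^⊗i evaluates to a + i · x. Evaluating each term at x = 4:
  Term 0 contributes -2 + 0 · 4 = -2
  Term 1 contributes -2 + 1 · 4 = 2
  Term 2 contributes -5 + 2 · 4 = 3
  Term 3 contributes 6 + 3 · 4 = 18
  Term 4 contributes 5 + 4 · 4 = 21
p(4) = ⊕ of these = min[-2, 2, 3, 18, 21] = -2.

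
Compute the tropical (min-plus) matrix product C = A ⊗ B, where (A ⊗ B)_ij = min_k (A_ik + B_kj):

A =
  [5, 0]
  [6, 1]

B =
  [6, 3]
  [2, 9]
A ⊗ B =
  [2, 8]
  [3, 9]

Apply the min-plus product entry-by-entry:
  C[0][0] = min over k of (A[0][0] + B[0][0] = 5 + 6 = 11, A[0][1] + B[1][0] = 0 + 2 = 2) = 2 (attained at k = 1)
  C[0][1] = min over k of (A[0][0] + B[0][1] = 5 + 3 = 8, A[0][1] + B[1][1] = 0 + 9 = 9) = 8 (attained at k = 0)
  C[1][0] = min over k of (A[1][0] + B[0][0] = 6 + 6 = 12, A[1][1] + B[1][0] = 1 + 2 = 3) = 3 (attained at k = 1)
  C[1][1] = min over k of (A[1][0] + B[0][1] = 6 + 3 = 9, A[1][1] + B[1][1] = 1 + 9 = 10) = 9 (attained at k = 0)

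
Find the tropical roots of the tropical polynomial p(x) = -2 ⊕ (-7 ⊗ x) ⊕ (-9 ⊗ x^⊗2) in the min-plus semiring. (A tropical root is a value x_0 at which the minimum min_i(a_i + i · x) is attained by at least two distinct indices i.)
Roots: {2, 5}

Each tropical root is a break point of the lower envelope of the lines y = a_i + i · x (there are 3 lines, with slopes 0, 1, ..., 2). Only the lines that attain the minimum somewhere contribute to roots; other lines are dominated. Here the surviving (envelope) indices are i = 2, i = 1, i = 0.
Intersections between consecutive envelope lines give the roots: for adjacent envelope indices i < j the intersection is x = (a_i − a_j) / (j − i). Reading off the sorted break points: {2, 5}.
Verification: at each break x_0, at least two indices attain the minimum of min_i(a_i + i · x_0).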